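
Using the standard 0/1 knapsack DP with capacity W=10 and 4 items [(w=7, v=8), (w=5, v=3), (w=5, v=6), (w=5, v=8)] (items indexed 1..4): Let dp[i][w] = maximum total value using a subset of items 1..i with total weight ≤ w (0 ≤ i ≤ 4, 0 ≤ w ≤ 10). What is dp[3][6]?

i\w   0   1   2   3   4   5   6   7   8   9  10
  0   0   0   0   0   0   0   0   0   0   0   0
  1   0   0   0   0   0   0   0   8   8   8   8
  2   0   0   0   0   0   3   3   8   8   8   8
  3   0   0   0   0   0   6   6   8   8   8   9
  4   0   0   0   0   0   8   8   8   8   8  14

6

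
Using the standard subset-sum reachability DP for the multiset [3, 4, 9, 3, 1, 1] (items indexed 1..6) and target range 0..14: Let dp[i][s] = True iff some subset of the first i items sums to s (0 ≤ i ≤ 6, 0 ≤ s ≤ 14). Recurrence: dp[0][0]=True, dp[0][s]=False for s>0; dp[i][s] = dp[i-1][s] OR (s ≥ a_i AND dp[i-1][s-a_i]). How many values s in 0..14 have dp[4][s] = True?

i\s   0   1   2   3   4   5   6   7   8   9  10  11  12  13  14
  0   T   F   F   F   F   F   F   F   F   F   F   F   F   F   F
  1   T   F   F   T   F   F   F   F   F   F   F   F   F   F   F
  2   T   F   F   T   T   F   F   T   F   F   F   F   F   F   F
  3   T   F   F   T   T   F   F   T   F   T   F   F   T   T   F
  4   T   F   F   T   T   F   T   T   F   T   T   F   T   T   F
  5   T   T   F   T   T   T   T   T   T   T   T   T   T   T   T
  6   T   T   T   T   T   T   T   T   T   T   T   T   T   T   T

9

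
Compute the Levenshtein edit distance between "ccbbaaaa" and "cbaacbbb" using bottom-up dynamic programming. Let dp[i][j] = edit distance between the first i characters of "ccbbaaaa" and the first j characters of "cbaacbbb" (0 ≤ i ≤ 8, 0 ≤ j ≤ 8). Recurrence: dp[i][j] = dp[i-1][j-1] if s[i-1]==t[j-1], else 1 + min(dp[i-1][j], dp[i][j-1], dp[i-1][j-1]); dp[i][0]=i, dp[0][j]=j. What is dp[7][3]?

4

   ''  c  b  a  a  c  b  b  b
''  0  1  2  3  4  5  6  7  8
 c  1  0  1  2  3  4  5  6  7
 c  2  1  1  2  3  3  4  5  6
 b  3  2  1  2  3  4  3  4  5
 b  4  3  2  2  3  4  4  3  4
 a  5  4  3  2  2  3  4  4  4
 a  6  5  4  3  2  3  4  5  5
 a  7  6  5  4  3  3  4  5  6
 a  8  7  6  5  4  4  4  5  6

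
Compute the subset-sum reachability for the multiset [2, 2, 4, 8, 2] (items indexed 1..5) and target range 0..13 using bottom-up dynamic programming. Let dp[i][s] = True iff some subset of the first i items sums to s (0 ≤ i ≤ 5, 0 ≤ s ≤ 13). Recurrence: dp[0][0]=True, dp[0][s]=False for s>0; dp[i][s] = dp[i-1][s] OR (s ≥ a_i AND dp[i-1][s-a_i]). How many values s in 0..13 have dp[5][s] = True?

i\s   0   1   2   3   4   5   6   7   8   9  10  11  12  13
  0   T   F   F   F   F   F   F   F   F   F   F   F   F   F
  1   T   F   T   F   F   F   F   F   F   F   F   F   F   F
  2   T   F   T   F   T   F   F   F   F   F   F   F   F   F
  3   T   F   T   F   T   F   T   F   T   F   F   F   F   F
  4   T   F   T   F   T   F   T   F   T   F   T   F   T   F
  5   T   F   T   F   T   F   T   F   T   F   T   F   T   F

7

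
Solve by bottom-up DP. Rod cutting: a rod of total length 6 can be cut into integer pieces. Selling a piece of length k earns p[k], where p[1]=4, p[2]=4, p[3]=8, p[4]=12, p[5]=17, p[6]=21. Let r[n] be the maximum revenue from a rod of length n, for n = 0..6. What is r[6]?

   n    0    1    2    3    4    5    6
r[n]    0    4    8   12   16   20   24

24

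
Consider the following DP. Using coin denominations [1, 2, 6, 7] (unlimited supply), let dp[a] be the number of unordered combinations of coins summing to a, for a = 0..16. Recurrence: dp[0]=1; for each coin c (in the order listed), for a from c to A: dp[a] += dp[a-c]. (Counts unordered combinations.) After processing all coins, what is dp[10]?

11

after  coin     0     1     2     3     4     5     6     7     8     9    10    11    12    13    14    15    16
          1     1     1     1     1     1     1     1     1     1     1     1     1     1     1     1     1     1
          2     1     1     2     2     3     3     4     4     5     5     6     6     7     7     8     8     9
          6     1     1     2     2     3     3     5     5     7     7     9     9    12    12    15    15    18
          7     1     1     2     2     3     3     5     6     8     9    11    12    15    17    21    23    27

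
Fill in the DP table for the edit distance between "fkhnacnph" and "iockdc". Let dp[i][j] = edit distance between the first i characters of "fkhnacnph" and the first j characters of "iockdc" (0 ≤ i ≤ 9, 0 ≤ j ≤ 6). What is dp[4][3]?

   ''  i  o  c  k  d  c
''  0  1  2  3  4  5  6
 f  1  1  2  3  4  5  6
 k  2  2  2  3  3  4  5
 h  3  3  3  3  4  4  5
 n  4  4  4  4  4  5  5
 a  5  5  5  5  5  5  6
 c  6  6  6  5  6  6  5
 n  7  7  7  6  6  7  6
 p  8  8  8  7  7  7  7
 h  9  9  9  8  8  8  8

4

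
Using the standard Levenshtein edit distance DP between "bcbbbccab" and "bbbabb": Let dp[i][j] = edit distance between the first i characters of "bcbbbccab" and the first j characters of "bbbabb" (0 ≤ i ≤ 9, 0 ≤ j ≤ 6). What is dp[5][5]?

2

   ''  b  b  b  a  b  b
''  0  1  2  3  4  5  6
 b  1  0  1  2  3  4  5
 c  2  1  1  2  3  4  5
 b  3  2  1  1  2  3  4
 b  4  3  2  1  2  2  3
 b  5  4  3  2  2  2  2
 c  6  5  4  3  3  3  3
 c  7  6  5  4  4  4  4
 a  8  7  6  5  4  5  5
 b  9  8  7  6  5  4  5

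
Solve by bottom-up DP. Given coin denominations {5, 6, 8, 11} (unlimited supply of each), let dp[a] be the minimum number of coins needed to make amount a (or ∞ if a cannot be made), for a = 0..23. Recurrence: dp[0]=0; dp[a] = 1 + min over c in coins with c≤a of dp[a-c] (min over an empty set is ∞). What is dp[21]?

 a  0  1  2  3  4  5  6  7  8  9 10 11 12 13 14 15 16 17 18 19 20 21 22 23
dp  0  -  -  -  -  1  1  -  1  -  2  1  2  2  2  3  2  2  3  2  3  3  2  3
(- denotes ∞ / unreachable)

3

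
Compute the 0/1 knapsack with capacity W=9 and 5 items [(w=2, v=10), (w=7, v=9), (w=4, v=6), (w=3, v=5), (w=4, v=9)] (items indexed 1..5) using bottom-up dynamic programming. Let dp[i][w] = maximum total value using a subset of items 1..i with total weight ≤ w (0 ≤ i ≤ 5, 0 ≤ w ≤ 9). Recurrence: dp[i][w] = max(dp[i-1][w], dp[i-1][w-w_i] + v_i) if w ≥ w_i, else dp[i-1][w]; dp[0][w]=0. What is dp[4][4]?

i\w   0   1   2   3   4   5   6   7   8   9
  0   0   0   0   0   0   0   0   0   0   0
  1   0   0  10  10  10  10  10  10  10  10
  2   0   0  10  10  10  10  10  10  10  19
  3   0   0  10  10  10  10  16  16  16  19
  4   0   0  10  10  10  15  16  16  16  21
  5   0   0  10  10  10  15  19  19  19  24

10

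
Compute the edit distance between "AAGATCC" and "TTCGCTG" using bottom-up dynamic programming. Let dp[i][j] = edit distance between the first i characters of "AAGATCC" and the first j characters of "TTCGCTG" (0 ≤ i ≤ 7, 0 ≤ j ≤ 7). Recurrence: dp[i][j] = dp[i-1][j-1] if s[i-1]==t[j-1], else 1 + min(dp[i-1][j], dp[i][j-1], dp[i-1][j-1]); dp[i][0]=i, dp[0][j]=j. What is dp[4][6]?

5

   ''  T  T  C  G  C  T  G
''  0  1  2  3  4  5  6  7
 A  1  1  2  3  4  5  6  7
 A  2  2  2  3  4  5  6  7
 G  3  3  3  3  3  4  5  6
 A  4  4  4  4  4  4  5  6
 T  5  4  4  5  5  5  4  5
 C  6  5  5  4  5  5  5  5
 C  7  6  6  5  5  5  6  6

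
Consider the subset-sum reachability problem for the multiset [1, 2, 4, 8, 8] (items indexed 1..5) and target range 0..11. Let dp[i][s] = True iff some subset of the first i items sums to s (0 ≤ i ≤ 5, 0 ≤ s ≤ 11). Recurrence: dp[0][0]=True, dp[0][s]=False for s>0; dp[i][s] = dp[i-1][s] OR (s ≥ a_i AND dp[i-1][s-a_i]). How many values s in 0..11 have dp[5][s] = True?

i\s   0   1   2   3   4   5   6   7   8   9  10  11
  0   T   F   F   F   F   F   F   F   F   F   F   F
  1   T   T   F   F   F   F   F   F   F   F   F   F
  2   T   T   T   T   F   F   F   F   F   F   F   F
  3   T   T   T   T   T   T   T   T   F   F   F   F
  4   T   T   T   T   T   T   T   T   T   T   T   T
  5   T   T   T   T   T   T   T   T   T   T   T   T

12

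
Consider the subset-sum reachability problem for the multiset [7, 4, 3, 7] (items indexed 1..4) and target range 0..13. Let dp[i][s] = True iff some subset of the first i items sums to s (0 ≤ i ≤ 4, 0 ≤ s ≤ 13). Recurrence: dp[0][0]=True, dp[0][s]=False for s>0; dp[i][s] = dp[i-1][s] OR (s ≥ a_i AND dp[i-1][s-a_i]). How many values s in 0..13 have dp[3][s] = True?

i\s   0   1   2   3   4   5   6   7   8   9  10  11  12  13
  0   T   F   F   F   F   F   F   F   F   F   F   F   F   F
  1   T   F   F   F   F   F   F   T   F   F   F   F   F   F
  2   T   F   F   F   T   F   F   T   F   F   F   T   F   F
  3   T   F   F   T   T   F   F   T   F   F   T   T   F   F
  4   T   F   F   T   T   F   F   T   F   F   T   T   F   F

6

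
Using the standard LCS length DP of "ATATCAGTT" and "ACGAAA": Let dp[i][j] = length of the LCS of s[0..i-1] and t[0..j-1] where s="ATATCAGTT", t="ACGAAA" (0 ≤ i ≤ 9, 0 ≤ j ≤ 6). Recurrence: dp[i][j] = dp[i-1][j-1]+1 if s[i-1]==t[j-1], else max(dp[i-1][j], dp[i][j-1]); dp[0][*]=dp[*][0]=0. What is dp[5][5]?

2

   ''  A  C  G  A  A  A
''  0  0  0  0  0  0  0
 A  0  1  1  1  1  1  1
 T  0  1  1  1  1  1  1
 A  0  1  1  1  2  2  2
 T  0  1  1  1  2  2  2
 C  0  1  2  2  2  2  2
 A  0  1  2  2  3  3  3
 G  0  1  2  3  3  3  3
 T  0  1  2  3  3  3  3
 T  0  1  2  3  3  3  3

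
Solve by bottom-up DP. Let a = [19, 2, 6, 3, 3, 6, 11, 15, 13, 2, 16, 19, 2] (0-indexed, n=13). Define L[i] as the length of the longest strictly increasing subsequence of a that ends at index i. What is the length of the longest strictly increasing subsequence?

7

   i    0    1    2    3    4    5    6    7    8    9   10   11   12
a[i]   19    2    6    3    3    6   11   15   13    2   16   19    2
L[i]    1    1    2    2    2    3    4    5    5    1    6    7    1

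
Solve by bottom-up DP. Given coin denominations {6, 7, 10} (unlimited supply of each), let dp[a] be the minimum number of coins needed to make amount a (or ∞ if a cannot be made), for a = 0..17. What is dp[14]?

 a  0  1  2  3  4  5  6  7  8  9 10 11 12 13 14 15 16 17
dp  0  -  -  -  -  -  1  1  -  -  1  -  2  2  2  -  2  2
(- denotes ∞ / unreachable)

2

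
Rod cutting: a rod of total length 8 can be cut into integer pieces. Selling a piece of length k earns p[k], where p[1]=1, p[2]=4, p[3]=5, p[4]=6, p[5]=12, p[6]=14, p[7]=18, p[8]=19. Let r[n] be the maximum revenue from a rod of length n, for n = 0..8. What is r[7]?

   n    0    1    2    3    4    5    6    7    8
r[n]    0    1    4    5    8   12   14   18   19

18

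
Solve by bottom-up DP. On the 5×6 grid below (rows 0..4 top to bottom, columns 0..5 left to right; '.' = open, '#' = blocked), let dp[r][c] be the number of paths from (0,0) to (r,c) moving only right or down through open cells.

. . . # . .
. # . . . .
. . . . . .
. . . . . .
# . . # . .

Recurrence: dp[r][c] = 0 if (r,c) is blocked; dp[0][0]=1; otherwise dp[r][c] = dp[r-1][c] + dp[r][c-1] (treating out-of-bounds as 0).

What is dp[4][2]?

r\c   0   1   2   3   4   5
  0   1   1   1   0   0   0
  1   1   0   1   1   1   1
  2   1   1   2   3   4   5
  3   1   2   4   7  11  16
  4   0   2   6   0  11  27

6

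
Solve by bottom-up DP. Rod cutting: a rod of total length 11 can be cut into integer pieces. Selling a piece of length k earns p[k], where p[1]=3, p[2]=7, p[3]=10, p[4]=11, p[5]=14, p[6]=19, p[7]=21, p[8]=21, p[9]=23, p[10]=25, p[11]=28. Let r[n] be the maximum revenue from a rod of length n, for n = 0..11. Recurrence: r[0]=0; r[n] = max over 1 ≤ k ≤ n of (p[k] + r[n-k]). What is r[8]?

   n    0    1    2    3    4    5    6    7    8    9   10   11
r[n]    0    3    7   10   14   17   21   24   28   31   35   38

28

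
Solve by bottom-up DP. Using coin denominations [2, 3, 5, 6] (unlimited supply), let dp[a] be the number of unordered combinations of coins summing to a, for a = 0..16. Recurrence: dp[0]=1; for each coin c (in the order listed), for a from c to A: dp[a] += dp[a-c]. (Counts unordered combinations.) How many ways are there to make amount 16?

12

after  coin     0     1     2     3     4     5     6     7     8     9    10    11    12    13    14    15    16
          2     1     0     1     0     1     0     1     0     1     0     1     0     1     0     1     0     1
          3     1     0     1     1     1     1     2     1     2     2     2     2     3     2     3     3     3
          5     1     0     1     1     1     2     2     2     3     3     4     4     5     5     6     7     7
          6     1     0     1     1     1     2     3     2     4     4     5     6     8     7    10    11    12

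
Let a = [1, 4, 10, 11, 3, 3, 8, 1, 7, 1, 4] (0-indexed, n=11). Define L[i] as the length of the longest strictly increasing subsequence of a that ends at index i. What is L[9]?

1

   i    0    1    2    3    4    5    6    7    8    9   10
a[i]    1    4   10   11    3    3    8    1    7    1    4
L[i]    1    2    3    4    2    2    3    1    3    1    3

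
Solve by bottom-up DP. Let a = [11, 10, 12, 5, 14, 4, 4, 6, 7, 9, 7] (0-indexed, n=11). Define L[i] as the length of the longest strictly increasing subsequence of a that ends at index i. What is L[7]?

2

   i    0    1    2    3    4    5    6    7    8    9   10
a[i]   11   10   12    5   14    4    4    6    7    9    7
L[i]    1    1    2    1    3    1    1    2    3    4    3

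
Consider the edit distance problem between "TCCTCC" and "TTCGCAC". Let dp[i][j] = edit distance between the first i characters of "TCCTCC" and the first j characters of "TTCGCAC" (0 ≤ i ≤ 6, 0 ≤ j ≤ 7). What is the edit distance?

   ''  T  T  C  G  C  A  C
''  0  1  2  3  4  5  6  7
 T  1  0  1  2  3  4  5  6
 C  2  1  1  1  2  3  4  5
 C  3  2  2  1  2  2  3  4
 T  4  3  2  2  2  3  3  4
 C  5  4  3  2  3  2  3  3
 C  6  5  4  3  3  3  3  3

3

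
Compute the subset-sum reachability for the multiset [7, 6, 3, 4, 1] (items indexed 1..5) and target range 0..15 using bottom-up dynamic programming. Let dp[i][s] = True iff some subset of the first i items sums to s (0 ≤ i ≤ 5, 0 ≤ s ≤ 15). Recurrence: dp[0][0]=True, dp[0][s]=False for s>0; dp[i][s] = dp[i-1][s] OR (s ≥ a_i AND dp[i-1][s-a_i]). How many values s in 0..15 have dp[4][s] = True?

10

i\s   0   1   2   3   4   5   6   7   8   9  10  11  12  13  14  15
  0   T   F   F   F   F   F   F   F   F   F   F   F   F   F   F   F
  1   T   F   F   F   F   F   F   T   F   F   F   F   F   F   F   F
  2   T   F   F   F   F   F   T   T   F   F   F   F   F   T   F   F
  3   T   F   F   T   F   F   T   T   F   T   T   F   F   T   F   F
  4   T   F   F   T   T   F   T   T   F   T   T   T   F   T   T   F
  5   T   T   F   T   T   T   T   T   T   T   T   T   T   T   T   T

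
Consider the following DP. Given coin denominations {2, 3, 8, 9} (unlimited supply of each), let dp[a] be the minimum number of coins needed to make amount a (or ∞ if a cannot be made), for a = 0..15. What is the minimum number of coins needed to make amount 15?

 a  0  1  2  3  4  5  6  7  8  9 10 11 12 13 14 15
dp  0  -  1  1  2  2  2  3  1  1  2  2  2  3  3  3
(- denotes ∞ / unreachable)

3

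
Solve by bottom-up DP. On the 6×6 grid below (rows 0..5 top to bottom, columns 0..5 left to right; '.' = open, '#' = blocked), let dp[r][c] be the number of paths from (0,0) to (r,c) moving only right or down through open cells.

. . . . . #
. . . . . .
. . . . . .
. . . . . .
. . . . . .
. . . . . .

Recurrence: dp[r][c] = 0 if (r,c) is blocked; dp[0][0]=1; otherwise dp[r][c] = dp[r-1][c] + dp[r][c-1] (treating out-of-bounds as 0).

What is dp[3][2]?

10

r\c   0   1   2   3   4   5
  0   1   1   1   1   1   0
  1   1   2   3   4   5   5
  2   1   3   6  10  15  20
  3   1   4  10  20  35  55
  4   1   5  15  35  70 125
  5   1   6  21  56 126 251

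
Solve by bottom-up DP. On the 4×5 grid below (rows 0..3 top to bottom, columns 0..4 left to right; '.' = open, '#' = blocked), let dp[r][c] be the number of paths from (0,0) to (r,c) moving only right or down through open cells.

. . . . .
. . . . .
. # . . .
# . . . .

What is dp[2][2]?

3

r\c   0   1   2   3   4
  0   1   1   1   1   1
  1   1   2   3   4   5
  2   1   0   3   7  12
  3   0   0   3  10  22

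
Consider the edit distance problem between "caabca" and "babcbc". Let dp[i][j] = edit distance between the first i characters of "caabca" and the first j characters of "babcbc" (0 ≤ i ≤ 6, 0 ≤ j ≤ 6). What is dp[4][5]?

3

   ''  b  a  b  c  b  c
''  0  1  2  3  4  5  6
 c  1  1  2  3  3  4  5
 a  2  2  1  2  3  4  5
 a  3  3  2  2  3  4  5
 b  4  3  3  2  3  3  4
 c  5  4  4  3  2  3  3
 a  6  5  4  4  3  3  4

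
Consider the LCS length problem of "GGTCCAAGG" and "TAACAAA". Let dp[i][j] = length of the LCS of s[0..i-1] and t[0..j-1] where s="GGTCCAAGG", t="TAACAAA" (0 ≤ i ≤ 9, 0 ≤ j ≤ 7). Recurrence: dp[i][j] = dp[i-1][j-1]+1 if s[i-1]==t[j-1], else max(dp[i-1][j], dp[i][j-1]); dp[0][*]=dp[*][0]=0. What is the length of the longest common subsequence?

   ''  T  A  A  C  A  A  A
''  0  0  0  0  0  0  0  0
 G  0  0  0  0  0  0  0  0
 G  0  0  0  0  0  0  0  0
 T  0  1  1  1  1  1  1  1
 C  0  1  1  1  2  2  2  2
 C  0  1  1  1  2  2  2  2
 A  0  1  2  2  2  3  3  3
 A  0  1  2  3  3  3  4  4
 G  0  1  2  3  3  3  4  4
 G  0  1  2  3  3  3  4  4

4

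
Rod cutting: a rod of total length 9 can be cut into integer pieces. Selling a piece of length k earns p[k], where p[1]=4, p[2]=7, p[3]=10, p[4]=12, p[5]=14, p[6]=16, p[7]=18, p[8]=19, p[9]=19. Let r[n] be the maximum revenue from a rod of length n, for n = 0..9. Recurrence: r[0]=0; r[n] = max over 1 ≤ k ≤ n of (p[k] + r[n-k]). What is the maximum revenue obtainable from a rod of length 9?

36

   n    0    1    2    3    4    5    6    7    8    9
r[n]    0    4    8   12   16   20   24   28   32   36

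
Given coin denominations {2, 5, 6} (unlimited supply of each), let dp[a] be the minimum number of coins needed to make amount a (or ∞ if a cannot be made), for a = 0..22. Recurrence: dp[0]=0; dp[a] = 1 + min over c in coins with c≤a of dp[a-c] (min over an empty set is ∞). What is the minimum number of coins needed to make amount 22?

 a  0  1  2  3  4  5  6  7  8  9 10 11 12 13 14 15 16 17 18 19 20 21 22
dp  0  -  1  -  2  1  1  2  2  3  2  2  2  3  3  3  3  3  3  4  4  4  4
(- denotes ∞ / unreachable)

4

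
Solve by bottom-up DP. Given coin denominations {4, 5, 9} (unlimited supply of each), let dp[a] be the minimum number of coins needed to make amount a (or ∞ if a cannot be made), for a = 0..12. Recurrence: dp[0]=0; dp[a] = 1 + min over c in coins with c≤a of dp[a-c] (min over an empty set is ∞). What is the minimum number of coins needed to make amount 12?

3

 a  0  1  2  3  4  5  6  7  8  9 10 11 12
dp  0  -  -  -  1  1  -  -  2  1  2  -  3
(- denotes ∞ / unreachable)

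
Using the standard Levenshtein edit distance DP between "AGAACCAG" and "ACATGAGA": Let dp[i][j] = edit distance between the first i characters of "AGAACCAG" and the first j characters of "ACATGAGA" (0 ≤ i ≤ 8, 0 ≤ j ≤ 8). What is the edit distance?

   ''  A  C  A  T  G  A  G  A
''  0  1  2  3  4  5  6  7  8
 A  1  0  1  2  3  4  5  6  7
 G  2  1  1  2  3  3  4  5  6
 A  3  2  2  1  2  3  3  4  5
 A  4  3  3  2  2  3  3  4  4
 C  5  4  3  3  3  3  4  4  5
 C  6  5  4  4  4  4  4  5  5
 A  7  6  5  4  5  5  4  5  5
 G  8  7  6  5  5  5  5  4  5

5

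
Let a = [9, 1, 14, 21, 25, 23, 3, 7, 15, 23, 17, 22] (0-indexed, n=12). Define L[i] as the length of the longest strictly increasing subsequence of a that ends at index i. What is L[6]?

2

   i    0    1    2    3    4    5    6    7    8    9   10   11
a[i]    9    1   14   21   25   23    3    7   15   23   17   22
L[i]    1    1    2    3    4    4    2    3    4    5    5    6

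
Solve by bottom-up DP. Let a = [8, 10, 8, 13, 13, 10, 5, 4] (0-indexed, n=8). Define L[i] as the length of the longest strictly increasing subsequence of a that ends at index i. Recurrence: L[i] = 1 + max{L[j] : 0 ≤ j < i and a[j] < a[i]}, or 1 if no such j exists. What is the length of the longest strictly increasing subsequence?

   i    0    1    2    3    4    5    6    7
a[i]    8   10    8   13   13   10    5    4
L[i]    1    2    1    3    3    2    1    1

3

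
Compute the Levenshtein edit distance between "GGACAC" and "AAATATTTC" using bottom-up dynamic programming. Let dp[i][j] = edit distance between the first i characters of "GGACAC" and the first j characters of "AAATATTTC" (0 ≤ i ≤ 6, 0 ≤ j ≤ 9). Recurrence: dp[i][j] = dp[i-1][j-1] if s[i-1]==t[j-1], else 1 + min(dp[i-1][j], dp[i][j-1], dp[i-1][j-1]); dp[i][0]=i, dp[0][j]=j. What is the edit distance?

   ''  A  A  A  T  A  T  T  T  C
''  0  1  2  3  4  5  6  7  8  9
 G  1  1  2  3  4  5  6  7  8  9
 G  2  2  2  3  4  5  6  7  8  9
 A  3  2  2  2  3  4  5  6  7  8
 C  4  3  3  3  3  4  5  6  7  7
 A  5  4  3  3  4  3  4  5  6  7
 C  6  5  4  4  4  4  4  5  6  6

6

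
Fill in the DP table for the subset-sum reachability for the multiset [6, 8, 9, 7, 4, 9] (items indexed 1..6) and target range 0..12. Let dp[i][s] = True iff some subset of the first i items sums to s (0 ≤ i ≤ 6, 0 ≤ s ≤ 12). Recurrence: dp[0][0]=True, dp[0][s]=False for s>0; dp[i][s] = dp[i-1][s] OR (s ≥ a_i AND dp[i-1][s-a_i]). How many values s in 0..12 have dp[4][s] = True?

5

i\s   0   1   2   3   4   5   6   7   8   9  10  11  12
  0   T   F   F   F   F   F   F   F   F   F   F   F   F
  1   T   F   F   F   F   F   T   F   F   F   F   F   F
  2   T   F   F   F   F   F   T   F   T   F   F   F   F
  3   T   F   F   F   F   F   T   F   T   T   F   F   F
  4   T   F   F   F   F   F   T   T   T   T   F   F   F
  5   T   F   F   F   T   F   T   T   T   T   T   T   T
  6   T   F   F   F   T   F   T   T   T   T   T   T   T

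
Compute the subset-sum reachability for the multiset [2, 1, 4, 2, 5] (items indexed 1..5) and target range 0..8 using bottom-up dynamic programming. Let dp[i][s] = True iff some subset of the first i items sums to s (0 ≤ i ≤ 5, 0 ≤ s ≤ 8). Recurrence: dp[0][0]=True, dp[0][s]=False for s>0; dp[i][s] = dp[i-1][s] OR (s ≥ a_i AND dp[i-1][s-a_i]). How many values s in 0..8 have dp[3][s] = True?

8

i\s   0   1   2   3   4   5   6   7   8
  0   T   F   F   F   F   F   F   F   F
  1   T   F   T   F   F   F   F   F   F
  2   T   T   T   T   F   F   F   F   F
  3   T   T   T   T   T   T   T   T   F
  4   T   T   T   T   T   T   T   T   T
  5   T   T   T   T   T   T   T   T   T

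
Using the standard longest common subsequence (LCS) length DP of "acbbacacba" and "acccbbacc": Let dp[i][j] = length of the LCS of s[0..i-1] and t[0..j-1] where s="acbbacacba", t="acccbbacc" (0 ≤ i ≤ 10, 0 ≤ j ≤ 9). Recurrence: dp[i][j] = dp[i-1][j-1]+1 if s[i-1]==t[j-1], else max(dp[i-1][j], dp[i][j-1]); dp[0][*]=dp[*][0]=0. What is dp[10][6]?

   ''  a  c  c  c  b  b  a  c  c
''  0  0  0  0  0  0  0  0  0  0
 a  0  1  1  1  1  1  1  1  1  1
 c  0  1  2  2  2  2  2  2  2  2
 b  0  1  2  2  2  3  3  3  3  3
 b  0  1  2  2  2  3  4  4  4  4
 a  0  1  2  2  2  3  4  5  5  5
 c  0  1  2  3  3  3  4  5  6  6
 a  0  1  2  3  3  3  4  5  6  6
 c  0  1  2  3  4  4  4  5  6  7
 b  0  1  2  3  4  5  5  5  6  7
 a  0  1  2  3  4  5  5  6  6  7

5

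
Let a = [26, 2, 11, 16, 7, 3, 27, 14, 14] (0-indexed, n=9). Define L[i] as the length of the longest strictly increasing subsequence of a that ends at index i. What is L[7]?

3

   i    0    1    2    3    4    5    6    7    8
a[i]   26    2   11   16    7    3   27   14   14
L[i]    1    1    2    3    2    2    4    3    3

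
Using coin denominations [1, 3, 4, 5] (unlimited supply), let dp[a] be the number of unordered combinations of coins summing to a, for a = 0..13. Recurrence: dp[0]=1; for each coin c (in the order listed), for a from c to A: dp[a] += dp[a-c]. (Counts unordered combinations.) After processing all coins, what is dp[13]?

after  coin     0     1     2     3     4     5     6     7     8     9    10    11    12    13
          1     1     1     1     1     1     1     1     1     1     1     1     1     1     1
          3     1     1     1     2     2     2     3     3     3     4     4     4     5     5
          4     1     1     1     2     3     3     4     5     6     7     8     9    11    12
          5     1     1     1     2     3     4     5     6     8    10    12    14    17    20

20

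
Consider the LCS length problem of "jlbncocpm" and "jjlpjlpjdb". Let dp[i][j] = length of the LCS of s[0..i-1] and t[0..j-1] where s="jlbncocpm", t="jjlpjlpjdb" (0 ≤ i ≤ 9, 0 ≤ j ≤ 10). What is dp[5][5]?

2

   ''  j  j  l  p  j  l  p  j  d  b
''  0  0  0  0  0  0  0  0  0  0  0
 j  0  1  1  1  1  1  1  1  1  1  1
 l  0  1  1  2  2  2  2  2  2  2  2
 b  0  1  1  2  2  2  2  2  2  2  3
 n  0  1  1  2  2  2  2  2  2  2  3
 c  0  1  1  2  2  2  2  2  2  2  3
 o  0  1  1  2  2  2  2  2  2  2  3
 c  0  1  1  2  2  2  2  2  2  2  3
 p  0  1  1  2  3  3  3  3  3  3  3
 m  0  1  1  2  3  3  3  3  3  3  3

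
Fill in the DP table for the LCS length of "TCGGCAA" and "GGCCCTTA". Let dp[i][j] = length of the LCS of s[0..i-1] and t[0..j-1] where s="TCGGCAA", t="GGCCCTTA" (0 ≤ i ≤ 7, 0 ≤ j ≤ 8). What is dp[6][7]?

   ''  G  G  C  C  C  T  T  A
''  0  0  0  0  0  0  0  0  0
 T  0  0  0  0  0  0  1  1  1
 C  0  0  0  1  1  1  1  1  1
 G  0  1  1  1  1  1  1  1  1
 G  0  1  2  2  2  2  2  2  2
 C  0  1  2  3  3  3  3  3  3
 A  0  1  2  3  3  3  3  3  4
 A  0  1  2  3  3  3  3  3  4

3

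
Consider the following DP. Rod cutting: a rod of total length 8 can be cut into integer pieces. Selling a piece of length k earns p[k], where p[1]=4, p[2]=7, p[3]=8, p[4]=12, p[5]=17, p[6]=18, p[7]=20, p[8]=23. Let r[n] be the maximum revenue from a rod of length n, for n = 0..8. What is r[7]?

28

   n    0    1    2    3    4    5    6    7    8
r[n]    0    4    8   12   16   20   24   28   32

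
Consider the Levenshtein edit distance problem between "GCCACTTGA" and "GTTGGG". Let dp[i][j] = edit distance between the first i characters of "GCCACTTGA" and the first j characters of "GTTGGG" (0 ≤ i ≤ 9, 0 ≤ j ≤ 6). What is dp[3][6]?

   ''  G  T  T  G  G  G
''  0  1  2  3  4  5  6
 G  1  0  1  2  3  4  5
 C  2  1  1  2  3  4  5
 C  3  2  2  2  3  4  5
 A  4  3  3  3  3  4  5
 C  5  4  4  4  4  4  5
 T  6  5  4  4  5  5  5
 T  7  6  5  4  5  6  6
 G  8  7  6  5  4  5  6
 A  9  8  7  6  5  5  6

5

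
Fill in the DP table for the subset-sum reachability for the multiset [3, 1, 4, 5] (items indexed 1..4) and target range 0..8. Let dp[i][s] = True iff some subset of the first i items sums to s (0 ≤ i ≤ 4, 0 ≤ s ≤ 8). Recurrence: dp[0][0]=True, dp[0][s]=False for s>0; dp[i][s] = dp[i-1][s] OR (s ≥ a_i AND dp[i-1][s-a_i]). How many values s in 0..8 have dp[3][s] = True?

7

i\s   0   1   2   3   4   5   6   7   8
  0   T   F   F   F   F   F   F   F   F
  1   T   F   F   T   F   F   F   F   F
  2   T   T   F   T   T   F   F   F   F
  3   T   T   F   T   T   T   F   T   T
  4   T   T   F   T   T   T   T   T   T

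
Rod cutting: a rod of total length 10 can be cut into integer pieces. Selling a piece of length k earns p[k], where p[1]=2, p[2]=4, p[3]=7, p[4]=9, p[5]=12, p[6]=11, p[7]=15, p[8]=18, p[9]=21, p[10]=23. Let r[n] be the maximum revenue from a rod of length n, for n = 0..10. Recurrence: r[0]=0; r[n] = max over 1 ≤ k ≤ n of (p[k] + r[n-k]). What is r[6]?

   n    0    1    2    3    4    5    6    7    8    9   10
r[n]    0    2    4    7    9   12   14   16   19   21   24

14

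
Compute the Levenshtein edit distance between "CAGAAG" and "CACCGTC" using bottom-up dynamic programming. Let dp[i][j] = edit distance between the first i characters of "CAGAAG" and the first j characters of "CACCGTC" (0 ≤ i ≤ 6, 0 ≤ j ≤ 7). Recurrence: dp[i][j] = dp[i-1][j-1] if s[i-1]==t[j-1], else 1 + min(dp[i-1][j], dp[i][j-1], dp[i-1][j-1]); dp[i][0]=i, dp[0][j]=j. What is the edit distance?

5

   ''  C  A  C  C  G  T  C
''  0  1  2  3  4  5  6  7
 C  1  0  1  2  3  4  5  6
 A  2  1  0  1  2  3  4  5
 G  3  2  1  1  2  2  3  4
 A  4  3  2  2  2  3  3  4
 A  5  4  3  3  3  3  4  4
 G  6  5  4  4  4  3  4  5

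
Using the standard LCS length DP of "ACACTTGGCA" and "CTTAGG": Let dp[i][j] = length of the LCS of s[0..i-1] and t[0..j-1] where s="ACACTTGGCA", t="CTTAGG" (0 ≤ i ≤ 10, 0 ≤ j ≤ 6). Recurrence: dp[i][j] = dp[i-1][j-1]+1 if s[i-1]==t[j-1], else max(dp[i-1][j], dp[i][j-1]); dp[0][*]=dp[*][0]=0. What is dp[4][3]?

1

   ''  C  T  T  A  G  G
''  0  0  0  0  0  0  0
 A  0  0  0  0  1  1  1
 C  0  1  1  1  1  1  1
 A  0  1  1  1  2  2  2
 C  0  1  1  1  2  2  2
 T  0  1  2  2  2  2  2
 T  0  1  2  3  3  3  3
 G  0  1  2  3  3  4  4
 G  0  1  2  3  3  4  5
 C  0  1  2  3  3  4  5
 A  0  1  2  3  4  4  5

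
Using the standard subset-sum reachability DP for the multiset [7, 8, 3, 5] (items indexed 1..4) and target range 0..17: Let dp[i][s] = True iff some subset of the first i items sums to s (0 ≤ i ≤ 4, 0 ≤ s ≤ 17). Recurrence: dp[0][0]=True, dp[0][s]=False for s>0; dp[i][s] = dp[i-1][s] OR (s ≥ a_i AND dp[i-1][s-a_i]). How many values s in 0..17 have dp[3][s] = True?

i\s   0   1   2   3   4   5   6   7   8   9  10  11  12  13  14  15  16  17
  0   T   F   F   F   F   F   F   F   F   F   F   F   F   F   F   F   F   F
  1   T   F   F   F   F   F   F   T   F   F   F   F   F   F   F   F   F   F
  2   T   F   F   F   F   F   F   T   T   F   F   F   F   F   F   T   F   F
  3   T   F   F   T   F   F   F   T   T   F   T   T   F   F   F   T   F   F
  4   T   F   F   T   F   T   F   T   T   F   T   T   T   T   F   T   T   F

7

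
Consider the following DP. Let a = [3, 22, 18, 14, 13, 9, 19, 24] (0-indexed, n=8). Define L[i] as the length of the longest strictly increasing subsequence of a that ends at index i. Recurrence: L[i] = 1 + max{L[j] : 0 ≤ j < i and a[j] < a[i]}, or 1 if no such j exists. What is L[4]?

2

   i    0    1    2    3    4    5    6    7
a[i]    3   22   18   14   13    9   19   24
L[i]    1    2    2    2    2    2    3    4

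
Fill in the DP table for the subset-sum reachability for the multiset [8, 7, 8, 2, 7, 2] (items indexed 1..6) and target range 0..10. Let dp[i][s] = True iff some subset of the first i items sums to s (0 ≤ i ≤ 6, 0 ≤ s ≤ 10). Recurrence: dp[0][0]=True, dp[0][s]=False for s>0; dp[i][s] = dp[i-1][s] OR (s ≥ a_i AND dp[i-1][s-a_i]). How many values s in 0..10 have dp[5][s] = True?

i\s   0   1   2   3   4   5   6   7   8   9  10
  0   T   F   F   F   F   F   F   F   F   F   F
  1   T   F   F   F   F   F   F   F   T   F   F
  2   T   F   F   F   F   F   F   T   T   F   F
  3   T   F   F   F   F   F   F   T   T   F   F
  4   T   F   T   F   F   F   F   T   T   T   T
  5   T   F   T   F   F   F   F   T   T   T   T
  6   T   F   T   F   T   F   F   T   T   T   T

6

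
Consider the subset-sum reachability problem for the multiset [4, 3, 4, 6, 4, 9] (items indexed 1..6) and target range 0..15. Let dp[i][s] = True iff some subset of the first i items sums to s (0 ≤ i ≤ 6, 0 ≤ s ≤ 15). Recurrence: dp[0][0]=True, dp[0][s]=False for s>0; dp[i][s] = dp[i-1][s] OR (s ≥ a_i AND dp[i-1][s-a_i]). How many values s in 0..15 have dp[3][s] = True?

6

i\s   0   1   2   3   4   5   6   7   8   9  10  11  12  13  14  15
  0   T   F   F   F   F   F   F   F   F   F   F   F   F   F   F   F
  1   T   F   F   F   T   F   F   F   F   F   F   F   F   F   F   F
  2   T   F   F   T   T   F   F   T   F   F   F   F   F   F   F   F
  3   T   F   F   T   T   F   F   T   T   F   F   T   F   F   F   F
  4   T   F   F   T   T   F   T   T   T   T   T   T   F   T   T   F
  5   T   F   F   T   T   F   T   T   T   T   T   T   T   T   T   T
  6   T   F   F   T   T   F   T   T   T   T   T   T   T   T   T   T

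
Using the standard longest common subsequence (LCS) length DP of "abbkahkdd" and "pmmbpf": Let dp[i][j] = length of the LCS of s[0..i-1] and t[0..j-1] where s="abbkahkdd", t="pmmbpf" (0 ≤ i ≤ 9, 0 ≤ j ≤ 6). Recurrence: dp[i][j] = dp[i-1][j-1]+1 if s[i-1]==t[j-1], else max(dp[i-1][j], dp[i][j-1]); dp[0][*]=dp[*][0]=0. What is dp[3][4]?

   ''  p  m  m  b  p  f
''  0  0  0  0  0  0  0
 a  0  0  0  0  0  0  0
 b  0  0  0  0  1  1  1
 b  0  0  0  0  1  1  1
 k  0  0  0  0  1  1  1
 a  0  0  0  0  1  1  1
 h  0  0  0  0  1  1  1
 k  0  0  0  0  1  1  1
 d  0  0  0  0  1  1  1
 d  0  0  0  0  1  1  1

1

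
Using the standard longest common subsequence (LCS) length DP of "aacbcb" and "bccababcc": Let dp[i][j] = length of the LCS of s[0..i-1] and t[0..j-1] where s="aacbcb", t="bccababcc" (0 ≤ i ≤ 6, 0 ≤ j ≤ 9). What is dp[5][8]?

   ''  b  c  c  a  b  a  b  c  c
''  0  0  0  0  0  0  0  0  0  0
 a  0  0  0  0  1  1  1  1  1  1
 a  0  0  0  0  1  1  2  2  2  2
 c  0  0  1  1  1  1  2  2  3  3
 b  0  1  1  1  1  2  2  3  3  3
 c  0  1  2  2  2  2  2  3  4  4
 b  0  1  2  2  2  3  3  3  4  4

4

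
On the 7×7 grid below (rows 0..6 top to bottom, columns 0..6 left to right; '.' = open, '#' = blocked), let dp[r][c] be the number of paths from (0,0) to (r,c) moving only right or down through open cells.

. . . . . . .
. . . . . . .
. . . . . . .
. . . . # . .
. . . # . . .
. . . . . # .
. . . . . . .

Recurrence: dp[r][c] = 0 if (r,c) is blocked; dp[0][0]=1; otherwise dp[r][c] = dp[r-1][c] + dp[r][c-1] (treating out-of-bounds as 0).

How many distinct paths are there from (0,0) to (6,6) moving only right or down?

140

r\c   0   1   2   3   4   5   6
  0   1   1   1   1   1   1   1
  1   1   2   3   4   5   6   7
  2   1   3   6  10  15  21  28
  3   1   4  10  20   0  21  49
  4   1   5  15   0   0  21  70
  5   1   6  21  21  21   0  70
  6   1   7  28  49  70  70 140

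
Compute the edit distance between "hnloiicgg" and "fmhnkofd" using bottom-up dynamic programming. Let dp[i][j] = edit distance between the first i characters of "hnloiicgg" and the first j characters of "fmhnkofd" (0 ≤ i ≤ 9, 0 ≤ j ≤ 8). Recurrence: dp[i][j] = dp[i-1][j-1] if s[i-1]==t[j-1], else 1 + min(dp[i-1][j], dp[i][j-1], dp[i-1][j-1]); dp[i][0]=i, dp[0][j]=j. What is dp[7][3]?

7

   ''  f  m  h  n  k  o  f  d
''  0  1  2  3  4  5  6  7  8
 h  1  1  2  2  3  4  5  6  7
 n  2  2  2  3  2  3  4  5  6
 l  3  3  3  3  3  3  4  5  6
 o  4  4  4  4  4  4  3  4  5
 i  5  5  5  5  5  5  4  4  5
 i  6  6  6  6  6  6  5  5  5
 c  7  7  7  7  7  7  6  6  6
 g  8  8  8  8  8  8  7  7  7
 g  9  9  9  9  9  9  8  8  8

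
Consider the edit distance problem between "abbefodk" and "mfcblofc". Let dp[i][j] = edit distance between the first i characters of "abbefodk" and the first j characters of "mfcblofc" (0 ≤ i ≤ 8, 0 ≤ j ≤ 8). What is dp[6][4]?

   ''  m  f  c  b  l  o  f  c
''  0  1  2  3  4  5  6  7  8
 a  1  1  2  3  4  5  6  7  8
 b  2  2  2  3  3  4  5  6  7
 b  3  3  3  3  3  4  5  6  7
 e  4  4  4  4  4  4  5  6  7
 f  5  5  4  5  5  5  5  5  6
 o  6  6  5  5  6  6  5  6  6
 d  7  7  6  6  6  7  6  6  7
 k  8  8  7  7  7  7  7  7  7

6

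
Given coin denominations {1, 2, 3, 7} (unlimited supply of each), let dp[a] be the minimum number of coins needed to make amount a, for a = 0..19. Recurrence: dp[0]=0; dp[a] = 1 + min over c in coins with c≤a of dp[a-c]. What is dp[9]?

 a  0  1  2  3  4  5  6  7  8  9 10 11 12 13 14 15 16 17 18 19
dp  0  1  1  1  2  2  2  1  2  2  2  3  3  3  2  3  3  3  4  4

2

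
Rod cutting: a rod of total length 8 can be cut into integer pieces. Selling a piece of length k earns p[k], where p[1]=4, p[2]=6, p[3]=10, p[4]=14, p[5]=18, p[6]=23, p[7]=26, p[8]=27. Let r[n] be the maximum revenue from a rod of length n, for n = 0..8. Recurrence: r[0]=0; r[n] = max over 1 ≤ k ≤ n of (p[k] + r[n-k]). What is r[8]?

32

   n    0    1    2    3    4    5    6    7    8
r[n]    0    4    8   12   16   20   24   28   32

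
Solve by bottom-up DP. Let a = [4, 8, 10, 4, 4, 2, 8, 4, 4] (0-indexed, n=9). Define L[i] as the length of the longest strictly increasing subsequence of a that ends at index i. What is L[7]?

2

   i    0    1    2    3    4    5    6    7    8
a[i]    4    8   10    4    4    2    8    4    4
L[i]    1    2    3    1    1    1    2    2    2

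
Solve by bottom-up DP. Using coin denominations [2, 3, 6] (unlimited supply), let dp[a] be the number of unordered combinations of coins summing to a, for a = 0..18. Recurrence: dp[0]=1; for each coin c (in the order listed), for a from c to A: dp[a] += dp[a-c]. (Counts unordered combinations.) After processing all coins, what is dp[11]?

after  coin     0     1     2     3     4     5     6     7     8     9    10    11    12    13    14    15    16    17    18
          2     1     0     1     0     1     0     1     0     1     0     1     0     1     0     1     0     1     0     1
          3     1     0     1     1     1     1     2     1     2     2     2     2     3     2     3     3     3     3     4
          6     1     0     1     1     1     1     3     1     3     3     3     3     6     3     6     6     6     6    10

3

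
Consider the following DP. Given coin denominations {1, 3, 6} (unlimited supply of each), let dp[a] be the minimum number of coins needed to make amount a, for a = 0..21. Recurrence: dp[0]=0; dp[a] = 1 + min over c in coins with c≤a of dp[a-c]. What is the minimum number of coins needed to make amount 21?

4

 a  0  1  2  3  4  5  6  7  8  9 10 11 12 13 14 15 16 17 18 19 20 21
dp  0  1  2  1  2  3  1  2  3  2  3  4  2  3  4  3  4  5  3  4  5  4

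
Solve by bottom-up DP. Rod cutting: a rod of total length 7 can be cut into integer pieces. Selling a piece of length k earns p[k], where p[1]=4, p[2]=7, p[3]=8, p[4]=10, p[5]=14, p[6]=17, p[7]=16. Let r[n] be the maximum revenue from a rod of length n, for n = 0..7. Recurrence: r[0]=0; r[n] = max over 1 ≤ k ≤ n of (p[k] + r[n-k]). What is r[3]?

12

   n    0    1    2    3    4    5    6    7
r[n]    0    4    8   12   16   20   24   28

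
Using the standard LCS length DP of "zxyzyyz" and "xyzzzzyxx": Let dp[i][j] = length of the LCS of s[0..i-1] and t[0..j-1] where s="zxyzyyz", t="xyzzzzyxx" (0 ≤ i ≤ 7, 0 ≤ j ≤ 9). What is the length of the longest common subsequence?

4

   ''  x  y  z  z  z  z  y  x  x
''  0  0  0  0  0  0  0  0  0  0
 z  0  0  0  1  1  1  1  1  1  1
 x  0  1  1  1  1  1  1  1  2  2
 y  0  1  2  2  2  2  2  2  2  2
 z  0  1  2  3  3  3  3  3  3  3
 y  0  1  2  3  3  3  3  4  4  4
 y  0  1  2  3  3  3  3  4  4  4
 z  0  1  2  3  4  4  4  4  4  4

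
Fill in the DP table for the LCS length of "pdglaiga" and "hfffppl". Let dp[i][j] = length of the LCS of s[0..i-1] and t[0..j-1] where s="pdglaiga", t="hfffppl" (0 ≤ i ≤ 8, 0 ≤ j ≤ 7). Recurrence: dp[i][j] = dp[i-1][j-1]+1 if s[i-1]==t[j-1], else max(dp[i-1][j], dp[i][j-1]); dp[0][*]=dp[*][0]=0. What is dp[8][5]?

   ''  h  f  f  f  p  p  l
''  0  0  0  0  0  0  0  0
 p  0  0  0  0  0  1  1  1
 d  0  0  0  0  0  1  1  1
 g  0  0  0  0  0  1  1  1
 l  0  0  0  0  0  1  1  2
 a  0  0  0  0  0  1  1  2
 i  0  0  0  0  0  1  1  2
 g  0  0  0  0  0  1  1  2
 a  0  0  0  0  0  1  1  2

1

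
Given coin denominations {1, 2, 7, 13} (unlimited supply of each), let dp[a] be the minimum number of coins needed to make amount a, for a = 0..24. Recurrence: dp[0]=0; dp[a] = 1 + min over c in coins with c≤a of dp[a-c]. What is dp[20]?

2

 a  0  1  2  3  4  5  6  7  8  9 10 11 12 13 14 15 16 17 18 19 20 21 22 23 24
dp  0  1  1  2  2  3  3  1  2  2  3  3  4  1  2  2  3  3  4  4  2  3  3  4  4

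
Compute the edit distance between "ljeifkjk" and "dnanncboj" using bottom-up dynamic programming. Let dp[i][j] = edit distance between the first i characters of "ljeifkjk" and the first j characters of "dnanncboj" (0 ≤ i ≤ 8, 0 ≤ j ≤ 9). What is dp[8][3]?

8

   ''  d  n  a  n  n  c  b  o  j
''  0  1  2  3  4  5  6  7  8  9
 l  1  1  2  3  4  5  6  7  8  9
 j  2  2  2  3  4  5  6  7  8  8
 e  3  3  3  3  4  5  6  7  8  9
 i  4  4  4  4  4  5  6  7  8  9
 f  5  5  5  5  5  5  6  7  8  9
 k  6  6  6  6  6  6  6  7  8  9
 j  7  7  7  7  7  7  7  7  8  8
 k  8  8  8  8  8  8  8  8  8  9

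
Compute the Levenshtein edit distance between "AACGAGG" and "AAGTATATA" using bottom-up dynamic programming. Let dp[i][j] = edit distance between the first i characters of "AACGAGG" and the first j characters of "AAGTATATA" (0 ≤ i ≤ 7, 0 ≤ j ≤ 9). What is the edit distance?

   ''  A  A  G  T  A  T  A  T  A
''  0  1  2  3  4  5  6  7  8  9
 A  1  0  1  2  3  4  5  6  7  8
 A  2  1  0  1  2  3  4  5  6  7
 C  3  2  1  1  2  3  4  5  6  7
 G  4  3  2  1  2  3  4  5  6  7
 A  5  4  3  2  2  2  3  4  5  6
 G  6  5  4  3  3  3  3  4  5  6
 G  7  6  5  4  4  4  4  4  5  6

6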